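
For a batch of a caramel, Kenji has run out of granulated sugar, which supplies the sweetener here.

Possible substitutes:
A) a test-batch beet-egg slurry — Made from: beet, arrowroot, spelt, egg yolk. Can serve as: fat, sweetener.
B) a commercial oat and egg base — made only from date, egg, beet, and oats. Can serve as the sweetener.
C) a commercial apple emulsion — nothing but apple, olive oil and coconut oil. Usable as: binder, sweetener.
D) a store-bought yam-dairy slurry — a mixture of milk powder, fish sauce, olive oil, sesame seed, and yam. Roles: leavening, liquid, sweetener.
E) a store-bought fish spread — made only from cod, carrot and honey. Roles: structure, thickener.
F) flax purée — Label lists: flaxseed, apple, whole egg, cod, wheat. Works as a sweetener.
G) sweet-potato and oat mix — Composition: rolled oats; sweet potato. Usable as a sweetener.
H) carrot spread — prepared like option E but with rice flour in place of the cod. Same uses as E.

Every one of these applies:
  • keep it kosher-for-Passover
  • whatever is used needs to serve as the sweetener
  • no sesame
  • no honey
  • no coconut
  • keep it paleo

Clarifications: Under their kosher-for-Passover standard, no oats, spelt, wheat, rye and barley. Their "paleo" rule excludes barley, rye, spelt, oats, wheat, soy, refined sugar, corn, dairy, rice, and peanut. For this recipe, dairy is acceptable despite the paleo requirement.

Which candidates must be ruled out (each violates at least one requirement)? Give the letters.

A, B, C, D, E, F, G, H

A: has spelt, so not kosher-for-Passover; has spelt, so not paleo — reject
B: has oats, so not kosher-for-Passover; has oats, so not paleo — reject
C: has coconut oil, so not coconut-free — reject
D: has sesame seed, so not sesame-free — reject
E: not usable as a sweetener; has honey, so not honey-free — no
F: has wheat, so not kosher-for-Passover; has wheat, so not paleo — out
G: has rolled oats, so not kosher-for-Passover; has rolled oats, so not paleo — no
H: not usable as a sweetener; has rice flour, so not paleo (and 1 more) — no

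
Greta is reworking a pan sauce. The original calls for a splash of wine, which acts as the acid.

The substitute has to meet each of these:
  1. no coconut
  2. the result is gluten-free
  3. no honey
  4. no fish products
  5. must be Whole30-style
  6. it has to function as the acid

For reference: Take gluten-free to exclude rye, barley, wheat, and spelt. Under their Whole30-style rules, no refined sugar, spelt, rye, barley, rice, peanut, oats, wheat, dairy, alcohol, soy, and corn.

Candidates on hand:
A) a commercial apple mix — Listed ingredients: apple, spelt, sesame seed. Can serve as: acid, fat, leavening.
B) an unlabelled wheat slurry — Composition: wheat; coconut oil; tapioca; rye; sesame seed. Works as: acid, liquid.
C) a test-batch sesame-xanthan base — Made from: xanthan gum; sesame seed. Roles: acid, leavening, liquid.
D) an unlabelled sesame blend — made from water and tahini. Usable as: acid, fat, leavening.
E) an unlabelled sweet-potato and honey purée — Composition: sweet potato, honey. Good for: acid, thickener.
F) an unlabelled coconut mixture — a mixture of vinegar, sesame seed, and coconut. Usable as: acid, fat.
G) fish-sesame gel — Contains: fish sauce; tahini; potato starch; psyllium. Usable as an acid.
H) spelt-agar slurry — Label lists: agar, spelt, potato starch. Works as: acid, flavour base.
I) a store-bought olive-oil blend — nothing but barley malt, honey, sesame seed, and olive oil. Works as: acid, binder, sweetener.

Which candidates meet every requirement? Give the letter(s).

A: has spelt, so not gluten-free; has spelt, so not Whole30-style — no
B: has rye, so not gluten-free; has rye, so not Whole30-style (and 1 more) — no
C: only sesame seed and xanthan gum; none excluded — OK
D: works as an acid, Whole30-style, gluten-free — valid
E: has honey, so not honey-free — no
F: has coconut, so not coconut-free — out
G: has fish sauce, so not fish-free — reject
H: has spelt, so not gluten-free; has spelt, so not Whole30-style — out
I: has barley malt, so not gluten-free; has barley malt, so not Whole30-style (and 1 more) — out

C, D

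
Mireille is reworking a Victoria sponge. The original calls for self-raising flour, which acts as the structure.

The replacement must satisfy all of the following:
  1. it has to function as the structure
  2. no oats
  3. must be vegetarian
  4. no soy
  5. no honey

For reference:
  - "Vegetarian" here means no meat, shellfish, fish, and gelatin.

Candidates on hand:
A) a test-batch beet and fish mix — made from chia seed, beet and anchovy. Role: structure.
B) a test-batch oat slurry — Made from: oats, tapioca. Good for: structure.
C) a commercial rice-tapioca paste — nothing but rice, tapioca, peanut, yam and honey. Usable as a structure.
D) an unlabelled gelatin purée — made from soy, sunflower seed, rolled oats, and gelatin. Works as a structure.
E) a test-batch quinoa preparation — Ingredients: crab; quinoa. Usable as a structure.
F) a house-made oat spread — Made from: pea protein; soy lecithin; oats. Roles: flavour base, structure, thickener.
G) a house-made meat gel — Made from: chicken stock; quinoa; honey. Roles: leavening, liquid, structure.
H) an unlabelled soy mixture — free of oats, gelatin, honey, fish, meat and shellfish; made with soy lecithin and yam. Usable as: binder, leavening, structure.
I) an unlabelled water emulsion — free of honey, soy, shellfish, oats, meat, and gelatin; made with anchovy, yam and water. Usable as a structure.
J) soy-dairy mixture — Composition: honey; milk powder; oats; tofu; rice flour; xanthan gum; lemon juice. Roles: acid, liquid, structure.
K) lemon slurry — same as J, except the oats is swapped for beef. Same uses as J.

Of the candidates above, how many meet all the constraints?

A: has anchovy, so not vegetarian — out
B: has oats, so not oat-free — no
C: has honey, so not honey-free — no
D: has gelatin, so not vegetarian; has rolled oats, so not oat-free (and 1 more) — out
E: has crab, so not vegetarian — no
F: has oats, so not oat-free; has soy lecithin, so not soy-free — no
G: has chicken stock, so not vegetarian; has honey, so not honey-free — out
H: has soy lecithin, so not soy-free — reject
I: has anchovy, so not vegetarian — out
J: has oats, so not oat-free; has honey, so not honey-free (and 1 more) — no
K: has beef, so not vegetarian; has honey, so not honey-free (and 1 more) — no

0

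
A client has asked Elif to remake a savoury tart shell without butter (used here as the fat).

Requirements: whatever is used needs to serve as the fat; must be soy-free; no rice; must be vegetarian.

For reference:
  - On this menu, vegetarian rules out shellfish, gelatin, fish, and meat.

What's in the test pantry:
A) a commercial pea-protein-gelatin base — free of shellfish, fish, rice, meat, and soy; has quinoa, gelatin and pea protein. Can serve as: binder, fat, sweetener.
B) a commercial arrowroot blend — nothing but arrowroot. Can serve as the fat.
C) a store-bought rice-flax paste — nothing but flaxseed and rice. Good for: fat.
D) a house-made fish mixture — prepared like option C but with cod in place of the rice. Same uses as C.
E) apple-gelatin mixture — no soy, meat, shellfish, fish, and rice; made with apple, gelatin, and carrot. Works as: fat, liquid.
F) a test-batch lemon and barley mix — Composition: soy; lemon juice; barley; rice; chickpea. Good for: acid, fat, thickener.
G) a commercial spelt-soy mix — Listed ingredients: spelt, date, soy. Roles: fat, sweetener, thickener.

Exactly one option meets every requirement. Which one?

A: has gelatin, so not vegetarian — no
B: vegetarian, no rice — valid
C: has rice, so not rice-free — out
D: has cod, so not vegetarian — reject
E: has gelatin, so not vegetarian — no
F: has rice, so not rice-free; has soy, so not soy-free — no
G: has soy, so not soy-free — out

B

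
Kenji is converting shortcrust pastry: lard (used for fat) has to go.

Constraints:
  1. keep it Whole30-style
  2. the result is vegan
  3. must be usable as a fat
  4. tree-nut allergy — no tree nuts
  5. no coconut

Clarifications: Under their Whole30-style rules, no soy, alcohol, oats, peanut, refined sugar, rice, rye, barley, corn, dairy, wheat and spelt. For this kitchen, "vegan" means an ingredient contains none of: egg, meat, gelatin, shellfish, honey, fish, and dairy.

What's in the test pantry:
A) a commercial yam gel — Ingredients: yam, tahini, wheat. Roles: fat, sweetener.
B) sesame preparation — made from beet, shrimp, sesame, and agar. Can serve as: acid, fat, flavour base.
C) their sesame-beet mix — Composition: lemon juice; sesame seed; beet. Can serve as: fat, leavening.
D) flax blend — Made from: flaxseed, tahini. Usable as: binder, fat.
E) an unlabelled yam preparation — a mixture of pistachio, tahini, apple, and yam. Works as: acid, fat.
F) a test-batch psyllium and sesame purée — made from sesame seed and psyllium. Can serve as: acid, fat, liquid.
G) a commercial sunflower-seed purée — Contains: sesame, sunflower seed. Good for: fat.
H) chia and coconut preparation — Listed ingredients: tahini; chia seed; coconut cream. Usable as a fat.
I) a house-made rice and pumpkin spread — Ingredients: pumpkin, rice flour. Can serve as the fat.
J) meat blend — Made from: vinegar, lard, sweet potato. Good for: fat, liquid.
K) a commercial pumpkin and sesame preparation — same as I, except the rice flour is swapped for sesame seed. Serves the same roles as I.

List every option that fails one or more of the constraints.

A: has wheat, so not Whole30-style — out
B: has shrimp, so not vegan — no
C: every rule checks out — valid
D: every rule checks out — OK
E: has pistachio, so not tree-nut-free — out
F: only sesame seed and psyllium; none excluded — OK
G: nothing on the exclusion list — OK
H: has coconut cream, so not coconut-free — no
I: has rice flour, so not Whole30-style — reject
J: has lard, so not vegan — out
K: no tree nuts, no coconut — OK

A, B, E, H, I, J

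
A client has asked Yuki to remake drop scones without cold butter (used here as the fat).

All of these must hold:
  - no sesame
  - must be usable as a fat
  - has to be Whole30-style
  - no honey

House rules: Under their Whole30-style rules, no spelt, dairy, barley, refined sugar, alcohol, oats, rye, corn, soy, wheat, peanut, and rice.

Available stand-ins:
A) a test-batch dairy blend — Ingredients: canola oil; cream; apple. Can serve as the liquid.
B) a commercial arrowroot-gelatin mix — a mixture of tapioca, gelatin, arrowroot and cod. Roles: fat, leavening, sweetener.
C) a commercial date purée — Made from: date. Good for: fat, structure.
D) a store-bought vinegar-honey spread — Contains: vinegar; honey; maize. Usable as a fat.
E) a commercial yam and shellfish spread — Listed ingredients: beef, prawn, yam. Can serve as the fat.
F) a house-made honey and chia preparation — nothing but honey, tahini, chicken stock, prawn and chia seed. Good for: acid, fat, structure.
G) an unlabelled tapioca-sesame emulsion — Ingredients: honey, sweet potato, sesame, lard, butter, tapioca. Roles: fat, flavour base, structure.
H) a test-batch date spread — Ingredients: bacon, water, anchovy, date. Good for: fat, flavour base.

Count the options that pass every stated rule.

A: not usable as a fat; has cream, so not Whole30-style — no
B: no sesame, no honey — valid
C: all constraints satisfied — keep
D: has maize, so not Whole30-style; has honey, so not honey-free — no
E: no sesame, no honey — valid
F: has honey, so not honey-free; has tahini, so not sesame-free — no
G: has butter, so not Whole30-style; has honey, so not honey-free (and 1 more) — out
H: anchovy and bacon etc. — none of it excluded — keep

4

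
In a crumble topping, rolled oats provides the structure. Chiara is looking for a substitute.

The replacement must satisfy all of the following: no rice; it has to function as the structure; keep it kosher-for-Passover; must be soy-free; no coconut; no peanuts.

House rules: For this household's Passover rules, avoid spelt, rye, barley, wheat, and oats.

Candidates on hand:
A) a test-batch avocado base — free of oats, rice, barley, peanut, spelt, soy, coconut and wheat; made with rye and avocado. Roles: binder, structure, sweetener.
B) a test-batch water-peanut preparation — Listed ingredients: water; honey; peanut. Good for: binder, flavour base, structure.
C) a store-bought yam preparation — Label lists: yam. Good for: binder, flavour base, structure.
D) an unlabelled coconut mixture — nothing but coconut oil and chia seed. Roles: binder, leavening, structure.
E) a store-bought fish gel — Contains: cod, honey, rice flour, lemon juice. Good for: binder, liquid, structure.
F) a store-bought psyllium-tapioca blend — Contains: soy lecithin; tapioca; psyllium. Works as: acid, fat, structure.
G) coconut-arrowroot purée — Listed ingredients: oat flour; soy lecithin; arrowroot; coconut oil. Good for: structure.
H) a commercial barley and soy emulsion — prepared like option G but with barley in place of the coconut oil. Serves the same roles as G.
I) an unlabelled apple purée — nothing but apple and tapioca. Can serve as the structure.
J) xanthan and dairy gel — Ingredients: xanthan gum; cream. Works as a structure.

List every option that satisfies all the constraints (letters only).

A: has rye, so not kosher-for-Passover — reject
B: has peanut, so not peanut-free — out
C: works as a structure, no rice, no coconut — keep
D: has coconut oil, so not coconut-free — no
E: has rice flour, so not rice-free — reject
F: has soy lecithin, so not soy-free — no
G: has oat flour, so not kosher-for-Passover; has coconut oil, so not coconut-free (and 1 more) — no
H: has barley, so not kosher-for-Passover; has soy lecithin, so not soy-free — reject
I: only apple and tapioca; none excluded — OK
J: works as a structure, no soy, no rice — keep

C, I, J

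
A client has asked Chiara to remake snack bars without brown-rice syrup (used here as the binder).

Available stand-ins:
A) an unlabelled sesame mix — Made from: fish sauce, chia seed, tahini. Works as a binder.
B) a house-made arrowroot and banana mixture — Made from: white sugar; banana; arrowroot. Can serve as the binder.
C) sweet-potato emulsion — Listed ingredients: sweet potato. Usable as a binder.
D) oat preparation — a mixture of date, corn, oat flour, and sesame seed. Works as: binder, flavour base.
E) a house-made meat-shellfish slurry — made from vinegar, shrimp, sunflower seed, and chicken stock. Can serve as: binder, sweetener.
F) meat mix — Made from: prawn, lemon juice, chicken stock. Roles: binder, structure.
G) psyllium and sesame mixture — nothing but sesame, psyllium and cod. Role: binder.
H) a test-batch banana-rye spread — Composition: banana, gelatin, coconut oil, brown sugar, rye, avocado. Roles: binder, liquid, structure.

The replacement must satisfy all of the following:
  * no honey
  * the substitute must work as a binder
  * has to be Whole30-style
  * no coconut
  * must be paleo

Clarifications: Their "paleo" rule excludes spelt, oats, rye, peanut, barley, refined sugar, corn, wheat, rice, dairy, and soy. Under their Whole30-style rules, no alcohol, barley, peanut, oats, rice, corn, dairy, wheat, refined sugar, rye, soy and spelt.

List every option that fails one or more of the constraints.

A: works as a binder, no coconut, no honey — OK
B: has white sugar, so not paleo; has white sugar, so not Whole30-style — out
C: no honey, no coconut — keep
D: has corn, so not paleo; has corn, so not Whole30-style — reject
E: paleo, no coconut — OK
F: Whole30-style, no coconut — OK
G: only cod, sesame, and psyllium; none excluded — valid
H: has rye, so not paleo; has rye, so not Whole30-style (and 1 more) — no

B, D, H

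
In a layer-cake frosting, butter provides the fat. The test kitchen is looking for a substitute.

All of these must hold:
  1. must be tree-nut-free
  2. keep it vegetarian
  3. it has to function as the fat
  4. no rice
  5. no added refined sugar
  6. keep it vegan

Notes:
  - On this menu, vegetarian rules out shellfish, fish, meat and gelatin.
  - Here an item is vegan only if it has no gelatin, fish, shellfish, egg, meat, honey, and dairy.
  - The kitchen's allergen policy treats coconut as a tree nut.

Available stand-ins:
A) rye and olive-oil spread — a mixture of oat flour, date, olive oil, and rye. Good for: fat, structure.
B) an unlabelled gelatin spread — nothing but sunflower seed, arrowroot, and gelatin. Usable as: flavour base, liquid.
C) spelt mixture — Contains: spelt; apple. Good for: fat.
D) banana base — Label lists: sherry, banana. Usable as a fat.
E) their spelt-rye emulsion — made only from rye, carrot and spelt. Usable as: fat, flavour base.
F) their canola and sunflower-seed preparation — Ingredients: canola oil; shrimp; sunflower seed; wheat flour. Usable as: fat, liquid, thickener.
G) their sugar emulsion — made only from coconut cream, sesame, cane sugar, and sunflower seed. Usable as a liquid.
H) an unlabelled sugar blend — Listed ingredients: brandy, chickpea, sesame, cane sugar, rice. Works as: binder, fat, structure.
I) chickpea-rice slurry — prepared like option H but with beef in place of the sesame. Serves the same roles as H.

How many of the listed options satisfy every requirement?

4

A: oat flour and rye etc. — none of it excluded — OK
B: not usable as a fat; has gelatin, so not vegetarian (and 1 more) — reject
C: works as a fat, no rice, tree-nut-free — keep
D: nothing on the exclusion list — keep
E: works as a fat, vegetarian, no refined sugar — OK
F: has shrimp, so not vegetarian; has shrimp, so not vegan — no
G: not usable as a fat; has coconut cream, so not tree-nut-free (and 1 more) — out
H: has cane sugar, so not no-added-sugar; has rice, so not rice-free — out
I: has beef, so not vegetarian; has beef, so not vegan (and 2 more) — no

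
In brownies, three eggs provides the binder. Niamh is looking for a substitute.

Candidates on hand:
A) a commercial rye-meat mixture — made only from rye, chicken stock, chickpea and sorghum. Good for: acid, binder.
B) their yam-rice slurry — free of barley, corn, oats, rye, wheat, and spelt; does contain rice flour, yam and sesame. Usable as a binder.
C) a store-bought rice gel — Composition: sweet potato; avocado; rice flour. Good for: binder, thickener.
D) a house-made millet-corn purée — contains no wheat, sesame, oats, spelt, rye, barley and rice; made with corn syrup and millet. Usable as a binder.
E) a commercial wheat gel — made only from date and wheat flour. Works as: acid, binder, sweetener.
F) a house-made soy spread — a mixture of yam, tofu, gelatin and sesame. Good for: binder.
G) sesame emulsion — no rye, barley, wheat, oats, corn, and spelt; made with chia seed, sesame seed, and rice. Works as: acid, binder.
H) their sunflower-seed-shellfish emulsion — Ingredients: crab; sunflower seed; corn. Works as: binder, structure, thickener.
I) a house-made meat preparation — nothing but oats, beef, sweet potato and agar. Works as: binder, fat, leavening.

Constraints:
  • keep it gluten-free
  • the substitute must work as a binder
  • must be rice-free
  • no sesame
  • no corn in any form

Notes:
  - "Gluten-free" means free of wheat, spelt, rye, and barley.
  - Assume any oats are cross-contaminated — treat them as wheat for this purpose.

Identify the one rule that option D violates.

usable as a binder: satisfied
gluten-free: satisfied
sesame-free: satisfied
rice-free: satisfied
corn-free: has corn syrup — fails

corn-free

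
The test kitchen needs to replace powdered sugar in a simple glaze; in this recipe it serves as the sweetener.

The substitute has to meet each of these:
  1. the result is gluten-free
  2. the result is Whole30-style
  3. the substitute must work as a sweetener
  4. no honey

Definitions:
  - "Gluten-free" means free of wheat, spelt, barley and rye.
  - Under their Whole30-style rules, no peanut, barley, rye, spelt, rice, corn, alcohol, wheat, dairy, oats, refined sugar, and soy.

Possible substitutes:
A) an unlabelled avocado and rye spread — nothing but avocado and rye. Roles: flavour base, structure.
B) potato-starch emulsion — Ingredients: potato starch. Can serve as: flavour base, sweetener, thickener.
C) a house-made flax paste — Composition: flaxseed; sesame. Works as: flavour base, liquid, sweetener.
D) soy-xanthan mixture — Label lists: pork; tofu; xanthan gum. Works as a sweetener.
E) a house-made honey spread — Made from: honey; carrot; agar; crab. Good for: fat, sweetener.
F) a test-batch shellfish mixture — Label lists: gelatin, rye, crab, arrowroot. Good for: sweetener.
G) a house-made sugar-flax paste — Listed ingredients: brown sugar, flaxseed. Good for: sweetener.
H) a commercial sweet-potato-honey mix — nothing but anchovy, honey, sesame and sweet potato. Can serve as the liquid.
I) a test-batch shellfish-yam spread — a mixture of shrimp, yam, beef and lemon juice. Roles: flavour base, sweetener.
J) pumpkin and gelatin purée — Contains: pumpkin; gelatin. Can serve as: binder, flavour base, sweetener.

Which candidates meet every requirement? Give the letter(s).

B, C, I, J

A: not usable as a sweetener; has rye, so not gluten-free (and 1 more) — no
B: no honey, gluten-free — OK
C: works as a sweetener, gluten-free, no honey — valid
D: has tofu, so not Whole30-style — out
E: has honey, so not honey-free — no
F: has rye, so not gluten-free; has rye, so not Whole30-style — reject
G: has brown sugar, so not Whole30-style — out
H: not usable as a sweetener; has honey, so not honey-free — reject
I: beef and shrimp etc. — none of it excluded — keep
J: works as a sweetener, gluten-free, Whole30-style — keep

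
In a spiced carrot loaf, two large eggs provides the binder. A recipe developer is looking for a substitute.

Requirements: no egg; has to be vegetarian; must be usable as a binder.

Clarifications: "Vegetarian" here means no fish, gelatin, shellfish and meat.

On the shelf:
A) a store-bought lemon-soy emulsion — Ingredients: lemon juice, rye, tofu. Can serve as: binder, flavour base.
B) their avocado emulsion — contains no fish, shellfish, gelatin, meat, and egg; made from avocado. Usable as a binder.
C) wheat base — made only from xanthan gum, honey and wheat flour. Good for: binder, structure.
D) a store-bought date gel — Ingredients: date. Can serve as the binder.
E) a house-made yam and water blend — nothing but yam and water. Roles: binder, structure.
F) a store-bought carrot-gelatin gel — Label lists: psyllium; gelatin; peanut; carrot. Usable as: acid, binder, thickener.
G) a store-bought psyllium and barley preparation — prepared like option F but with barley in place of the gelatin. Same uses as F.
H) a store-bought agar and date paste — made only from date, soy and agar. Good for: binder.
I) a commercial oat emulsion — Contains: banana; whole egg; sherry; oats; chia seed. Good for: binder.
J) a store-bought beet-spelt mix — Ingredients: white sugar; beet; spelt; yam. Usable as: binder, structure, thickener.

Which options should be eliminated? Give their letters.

A: only rye, tofu, and lemon juice; none excluded — keep
B: works as a binder, no egg, vegetarian — valid
C: only honey, wheat flour and xanthan gum; none excluded — OK
D: every rule checks out — valid
E: works as a binder, no egg, vegetarian — OK
F: has gelatin, so not vegetarian — out
G: works as a binder, no egg, vegetarian — keep
H: works as a binder, vegetarian, no egg — keep
I: has whole egg, so not egg-free — reject
J: spelt and white sugar etc. — none of it excluded — OK

F, I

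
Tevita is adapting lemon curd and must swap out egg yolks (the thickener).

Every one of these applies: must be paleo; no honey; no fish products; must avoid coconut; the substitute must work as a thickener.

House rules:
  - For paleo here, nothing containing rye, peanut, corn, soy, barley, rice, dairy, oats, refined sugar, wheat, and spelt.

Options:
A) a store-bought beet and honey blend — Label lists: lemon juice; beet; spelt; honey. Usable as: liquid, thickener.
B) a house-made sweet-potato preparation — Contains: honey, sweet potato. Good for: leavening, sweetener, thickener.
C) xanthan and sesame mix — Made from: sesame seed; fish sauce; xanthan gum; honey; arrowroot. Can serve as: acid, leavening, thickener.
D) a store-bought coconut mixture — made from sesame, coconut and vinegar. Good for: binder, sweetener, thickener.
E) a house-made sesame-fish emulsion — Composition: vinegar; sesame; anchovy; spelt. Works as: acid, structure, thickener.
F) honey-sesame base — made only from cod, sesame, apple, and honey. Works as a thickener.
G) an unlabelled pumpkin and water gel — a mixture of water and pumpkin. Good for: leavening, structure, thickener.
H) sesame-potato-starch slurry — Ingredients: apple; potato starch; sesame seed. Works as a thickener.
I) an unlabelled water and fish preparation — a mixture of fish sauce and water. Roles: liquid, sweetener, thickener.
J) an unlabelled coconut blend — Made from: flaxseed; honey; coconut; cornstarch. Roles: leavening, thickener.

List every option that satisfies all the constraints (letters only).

G, H

A: has spelt, so not paleo; has honey, so not honey-free — reject
B: has honey, so not honey-free — out
C: has honey, so not honey-free; has fish sauce, so not fish-free — reject
D: has coconut, so not coconut-free — reject
E: has spelt, so not paleo; has anchovy, so not fish-free — reject
F: has honey, so not honey-free; has cod, so not fish-free — reject
G: works as a thickener, paleo, no fish — valid
H: paleo, no coconut — keep
I: has fish sauce, so not fish-free — no
J: has cornstarch, so not paleo; has honey, so not honey-free (and 1 more) — no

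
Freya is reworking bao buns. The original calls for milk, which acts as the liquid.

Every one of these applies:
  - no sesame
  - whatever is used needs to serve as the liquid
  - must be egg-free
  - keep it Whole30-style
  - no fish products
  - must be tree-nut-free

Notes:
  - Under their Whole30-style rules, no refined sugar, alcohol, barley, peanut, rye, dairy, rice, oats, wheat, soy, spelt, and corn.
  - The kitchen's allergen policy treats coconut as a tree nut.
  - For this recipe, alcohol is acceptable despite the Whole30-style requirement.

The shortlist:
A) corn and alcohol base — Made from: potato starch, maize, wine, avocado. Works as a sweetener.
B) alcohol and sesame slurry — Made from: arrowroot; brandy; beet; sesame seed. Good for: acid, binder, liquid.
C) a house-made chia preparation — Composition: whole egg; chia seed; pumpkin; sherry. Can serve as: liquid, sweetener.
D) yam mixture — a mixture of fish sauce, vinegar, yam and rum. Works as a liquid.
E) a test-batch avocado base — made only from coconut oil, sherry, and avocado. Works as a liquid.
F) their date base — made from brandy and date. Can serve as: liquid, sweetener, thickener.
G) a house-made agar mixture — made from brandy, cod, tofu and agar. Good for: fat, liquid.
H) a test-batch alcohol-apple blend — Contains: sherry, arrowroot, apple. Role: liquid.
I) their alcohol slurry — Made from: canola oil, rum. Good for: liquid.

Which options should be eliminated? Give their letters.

A, B, C, D, E, G

A: not usable as a liquid; has maize, so not Whole30-style — out
B: has sesame seed, so not sesame-free — reject
C: has whole egg, so not egg-free — reject
D: has fish sauce, so not fish-free — out
E: has coconut oil, so not tree-nut-free — out
F: alcohol is permitted under the Whole30-style carve-out; nothing else excluded — keep
G: has tofu, so not Whole30-style; has cod, so not fish-free — reject
H: alcohol is permitted under the Whole30-style carve-out; nothing else excluded — keep
I: alcohol is permitted under the Whole30-style carve-out; nothing else excluded — OK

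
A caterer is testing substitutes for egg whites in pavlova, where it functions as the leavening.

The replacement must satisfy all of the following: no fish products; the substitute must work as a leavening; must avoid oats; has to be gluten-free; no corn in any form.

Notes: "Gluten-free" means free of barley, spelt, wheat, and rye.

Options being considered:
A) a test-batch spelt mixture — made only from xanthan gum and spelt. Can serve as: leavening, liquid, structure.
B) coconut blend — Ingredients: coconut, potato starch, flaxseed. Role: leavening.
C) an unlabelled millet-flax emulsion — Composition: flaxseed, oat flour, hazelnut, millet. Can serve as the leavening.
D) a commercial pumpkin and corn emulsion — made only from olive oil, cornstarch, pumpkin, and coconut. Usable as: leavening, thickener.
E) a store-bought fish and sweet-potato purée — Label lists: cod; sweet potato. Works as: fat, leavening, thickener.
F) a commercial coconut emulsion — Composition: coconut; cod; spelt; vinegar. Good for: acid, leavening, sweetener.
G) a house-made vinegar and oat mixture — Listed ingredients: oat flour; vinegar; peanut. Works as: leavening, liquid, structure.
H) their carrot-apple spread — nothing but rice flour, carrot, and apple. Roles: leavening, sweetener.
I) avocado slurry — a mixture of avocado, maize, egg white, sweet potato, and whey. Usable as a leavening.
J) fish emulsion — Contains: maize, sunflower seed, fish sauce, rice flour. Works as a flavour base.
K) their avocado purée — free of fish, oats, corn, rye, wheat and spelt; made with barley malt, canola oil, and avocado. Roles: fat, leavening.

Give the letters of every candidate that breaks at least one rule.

A: has spelt, so not gluten-free — out
B: works as a leavening, gluten-free, no fish — OK
C: has oat flour, so not oat-free — out
D: has cornstarch, so not corn-free — reject
E: has cod, so not fish-free — out
F: has spelt, so not gluten-free; has cod, so not fish-free — no
G: has oat flour, so not oat-free — reject
H: no fish, no corn — valid
I: has maize, so not corn-free — reject
J: not usable as a leavening; has maize, so not corn-free (and 1 more) — reject
K: has barley malt, so not gluten-free — reject

A, C, D, E, F, G, I, J, K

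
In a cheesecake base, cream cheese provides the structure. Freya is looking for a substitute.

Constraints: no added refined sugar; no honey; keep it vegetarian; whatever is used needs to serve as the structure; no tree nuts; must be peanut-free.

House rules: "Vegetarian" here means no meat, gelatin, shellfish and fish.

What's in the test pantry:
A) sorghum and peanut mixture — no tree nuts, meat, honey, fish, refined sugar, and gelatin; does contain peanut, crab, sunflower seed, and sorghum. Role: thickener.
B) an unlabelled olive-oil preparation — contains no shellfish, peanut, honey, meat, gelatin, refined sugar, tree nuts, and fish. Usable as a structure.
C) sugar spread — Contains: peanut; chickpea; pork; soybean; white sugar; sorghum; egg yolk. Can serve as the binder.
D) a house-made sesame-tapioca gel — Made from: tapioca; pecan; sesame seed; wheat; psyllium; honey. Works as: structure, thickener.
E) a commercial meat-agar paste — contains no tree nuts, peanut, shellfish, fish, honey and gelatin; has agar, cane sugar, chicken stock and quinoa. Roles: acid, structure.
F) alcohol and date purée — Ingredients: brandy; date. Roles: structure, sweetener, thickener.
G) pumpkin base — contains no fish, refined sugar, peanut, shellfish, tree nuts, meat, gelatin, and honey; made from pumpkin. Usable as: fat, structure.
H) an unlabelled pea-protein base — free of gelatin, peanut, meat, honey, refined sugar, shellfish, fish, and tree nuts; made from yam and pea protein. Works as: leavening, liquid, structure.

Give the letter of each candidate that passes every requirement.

B, F, G, H

A: not usable as a structure; has crab, so not vegetarian (and 1 more) — reject
B: no peanut, no refined sugar — valid
C: not usable as a structure; has pork, so not vegetarian (and 2 more) — out
D: has honey, so not honey-free; has pecan, so not tree-nut-free — out
E: has chicken stock, so not vegetarian; has cane sugar, so not no-added-sugar — no
F: works as a structure, no tree nuts, no honey — OK
G: works as a structure, vegetarian, no honey — valid
H: works as a structure, no peanut, no honey — valid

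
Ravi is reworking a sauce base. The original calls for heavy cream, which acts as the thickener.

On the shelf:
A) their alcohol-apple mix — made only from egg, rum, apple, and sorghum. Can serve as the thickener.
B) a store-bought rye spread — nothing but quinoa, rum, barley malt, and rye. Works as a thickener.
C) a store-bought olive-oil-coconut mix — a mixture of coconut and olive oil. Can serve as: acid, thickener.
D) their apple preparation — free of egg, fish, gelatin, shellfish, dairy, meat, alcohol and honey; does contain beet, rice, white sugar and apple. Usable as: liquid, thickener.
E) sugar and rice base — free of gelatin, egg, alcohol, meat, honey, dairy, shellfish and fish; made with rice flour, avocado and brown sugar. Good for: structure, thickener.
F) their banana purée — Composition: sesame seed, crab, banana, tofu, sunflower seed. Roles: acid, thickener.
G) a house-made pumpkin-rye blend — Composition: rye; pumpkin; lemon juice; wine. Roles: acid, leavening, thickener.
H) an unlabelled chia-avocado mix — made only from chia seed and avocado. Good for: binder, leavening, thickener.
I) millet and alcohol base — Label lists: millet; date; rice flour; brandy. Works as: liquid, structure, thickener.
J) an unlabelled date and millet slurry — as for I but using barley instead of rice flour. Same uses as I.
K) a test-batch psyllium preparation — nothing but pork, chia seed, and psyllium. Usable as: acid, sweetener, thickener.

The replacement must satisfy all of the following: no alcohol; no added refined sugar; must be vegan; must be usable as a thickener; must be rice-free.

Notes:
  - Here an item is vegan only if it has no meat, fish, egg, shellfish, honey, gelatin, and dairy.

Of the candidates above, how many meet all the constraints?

2

A: has egg, so not vegan; has rum, so not alcohol-free — reject
B: has rum, so not alcohol-free — reject
C: no alcohol, no rice — OK
D: has rice, so not rice-free; has white sugar, so not no-added-sugar — reject
E: has rice flour, so not rice-free; has brown sugar, so not no-added-sugar — reject
F: has crab, so not vegan — reject
G: has wine, so not alcohol-free — out
H: all constraints satisfied — valid
I: has brandy, so not alcohol-free; has rice flour, so not rice-free — reject
J: has brandy, so not alcohol-free — out
K: has pork, so not vegan — out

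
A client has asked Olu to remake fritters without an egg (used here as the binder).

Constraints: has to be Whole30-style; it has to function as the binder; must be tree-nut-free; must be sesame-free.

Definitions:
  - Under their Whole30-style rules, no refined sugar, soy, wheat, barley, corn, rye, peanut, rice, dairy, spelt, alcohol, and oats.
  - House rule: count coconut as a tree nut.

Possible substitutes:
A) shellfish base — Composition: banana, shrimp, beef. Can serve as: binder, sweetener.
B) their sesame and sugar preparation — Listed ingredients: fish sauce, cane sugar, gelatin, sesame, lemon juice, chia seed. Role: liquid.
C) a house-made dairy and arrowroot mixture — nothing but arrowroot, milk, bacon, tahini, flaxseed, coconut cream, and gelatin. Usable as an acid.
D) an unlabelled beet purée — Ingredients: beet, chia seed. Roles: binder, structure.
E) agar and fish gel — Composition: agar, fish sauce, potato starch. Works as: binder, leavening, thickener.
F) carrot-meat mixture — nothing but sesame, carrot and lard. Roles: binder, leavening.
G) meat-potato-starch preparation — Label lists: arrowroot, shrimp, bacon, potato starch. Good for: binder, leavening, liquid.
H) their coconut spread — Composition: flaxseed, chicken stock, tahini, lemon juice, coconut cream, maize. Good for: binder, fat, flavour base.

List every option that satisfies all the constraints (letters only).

A, D, E, G

A: works as a binder, no sesame, Whole30-style — valid
B: not usable as a binder; has cane sugar, so not Whole30-style (and 1 more) — out
C: not usable as a binder; has milk, so not Whole30-style (and 2 more) — out
D: works as a binder, Whole30-style, no sesame — OK
E: only fish sauce, agar and potato starch; none excluded — valid
F: has sesame, so not sesame-free — no
G: bacon and shrimp etc. — none of it excluded — keep
H: has maize, so not Whole30-style; has coconut cream, so not tree-nut-free (and 1 more) — reject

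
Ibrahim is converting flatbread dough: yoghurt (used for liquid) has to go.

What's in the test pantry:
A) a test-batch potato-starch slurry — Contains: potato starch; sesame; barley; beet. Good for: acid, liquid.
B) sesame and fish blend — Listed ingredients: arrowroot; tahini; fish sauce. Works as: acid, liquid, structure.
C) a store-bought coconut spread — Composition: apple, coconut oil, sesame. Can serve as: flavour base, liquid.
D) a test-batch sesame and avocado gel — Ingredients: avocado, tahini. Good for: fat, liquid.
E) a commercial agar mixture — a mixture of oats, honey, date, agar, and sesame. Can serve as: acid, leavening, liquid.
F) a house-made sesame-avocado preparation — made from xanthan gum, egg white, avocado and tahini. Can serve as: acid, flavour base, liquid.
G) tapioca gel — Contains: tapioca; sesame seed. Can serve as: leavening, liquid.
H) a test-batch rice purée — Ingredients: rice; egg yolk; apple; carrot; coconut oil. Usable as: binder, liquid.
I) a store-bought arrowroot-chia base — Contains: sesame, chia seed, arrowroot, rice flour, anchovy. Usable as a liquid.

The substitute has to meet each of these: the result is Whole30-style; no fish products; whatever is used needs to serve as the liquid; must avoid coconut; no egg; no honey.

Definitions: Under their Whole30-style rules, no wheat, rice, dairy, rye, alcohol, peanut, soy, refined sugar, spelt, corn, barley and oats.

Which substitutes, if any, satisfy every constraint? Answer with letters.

D, G

A: has barley, so not Whole30-style — reject
B: has fish sauce, so not fish-free — no
C: has coconut oil, so not coconut-free — out
D: only tahini and avocado; none excluded — valid
E: has oats, so not Whole30-style; has honey, so not honey-free — no
F: has egg white, so not egg-free — reject
G: only sesame seed and tapioca; none excluded — keep
H: has rice, so not Whole30-style; has coconut oil, so not coconut-free (and 1 more) — no
I: has rice flour, so not Whole30-style; has anchovy, so not fish-free — no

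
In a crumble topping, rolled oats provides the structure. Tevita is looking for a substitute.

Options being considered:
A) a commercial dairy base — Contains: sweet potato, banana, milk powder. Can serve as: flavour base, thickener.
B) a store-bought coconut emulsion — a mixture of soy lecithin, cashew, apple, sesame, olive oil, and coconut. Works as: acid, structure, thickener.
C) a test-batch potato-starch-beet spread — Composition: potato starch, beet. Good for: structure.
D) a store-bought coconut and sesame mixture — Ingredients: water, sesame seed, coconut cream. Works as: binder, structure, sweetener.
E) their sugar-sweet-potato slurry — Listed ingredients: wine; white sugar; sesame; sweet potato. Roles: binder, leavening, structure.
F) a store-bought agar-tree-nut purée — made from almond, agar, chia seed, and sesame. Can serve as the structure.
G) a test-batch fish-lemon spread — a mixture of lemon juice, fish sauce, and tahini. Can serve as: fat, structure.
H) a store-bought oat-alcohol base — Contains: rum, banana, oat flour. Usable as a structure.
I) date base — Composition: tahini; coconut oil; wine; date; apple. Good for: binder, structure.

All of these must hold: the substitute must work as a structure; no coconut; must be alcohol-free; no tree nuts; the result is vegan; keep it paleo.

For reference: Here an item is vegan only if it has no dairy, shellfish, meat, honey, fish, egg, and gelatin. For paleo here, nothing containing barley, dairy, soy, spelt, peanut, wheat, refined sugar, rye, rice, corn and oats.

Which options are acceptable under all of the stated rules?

C

A: not usable as a structure; has milk powder, so not vegan (and 1 more) — reject
B: has soy lecithin, so not paleo; has coconut, so not coconut-free (and 1 more) — no
C: all constraints satisfied — keep
D: has coconut cream, so not coconut-free — out
E: has white sugar, so not paleo; has wine, so not alcohol-free — reject
F: has almond, so not tree-nut-free — out
G: has fish sauce, so not vegan — reject
H: has oat flour, so not paleo; has rum, so not alcohol-free — reject
I: has coconut oil, so not coconut-free; has wine, so not alcohol-free — no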